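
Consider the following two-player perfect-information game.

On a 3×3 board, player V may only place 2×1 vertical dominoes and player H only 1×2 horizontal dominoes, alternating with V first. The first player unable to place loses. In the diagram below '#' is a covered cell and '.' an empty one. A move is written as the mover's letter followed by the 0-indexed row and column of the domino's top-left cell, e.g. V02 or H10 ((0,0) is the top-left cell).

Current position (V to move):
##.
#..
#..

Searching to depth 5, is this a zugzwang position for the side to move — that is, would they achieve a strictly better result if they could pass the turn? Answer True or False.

[##./#../#..] V move#1: V02:-1/###/#.#/#.., V11:+1/##./##./##.*, V12:+1/##./#.#/#.#
[##./##./##.] end (terminal -1, H#2); searched ##./#../#.. to 5
suppose V passes — search the same position with H to move:
pass> [##./#../#..] H move#1: H11:+1/##./###/#..*, H21:-1/##./#../###
pass> [##./###/#..] end (terminal -1, V#2); searched ##./#../#.. to 5
for V: play +1, pass -1

zugzwang(##./#../#.., V) = False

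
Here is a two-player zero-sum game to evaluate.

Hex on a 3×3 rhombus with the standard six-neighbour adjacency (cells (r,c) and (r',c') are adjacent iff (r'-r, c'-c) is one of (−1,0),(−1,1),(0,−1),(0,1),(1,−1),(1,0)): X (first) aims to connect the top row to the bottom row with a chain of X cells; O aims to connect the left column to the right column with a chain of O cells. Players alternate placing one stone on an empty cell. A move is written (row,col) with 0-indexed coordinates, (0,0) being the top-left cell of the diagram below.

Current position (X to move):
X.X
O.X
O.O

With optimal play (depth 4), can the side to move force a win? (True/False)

ply 1, X at X.X/O.X/O.O | (0,1)=-1→XXX/O.X/O.O; (1,1)=-1→X.X/OXX/O.O; (2,1)=+1→X.X/O.X/OXO*
ply 2: X.X/O.X/OXO is terminal -1 (O); from X.X/O.X/O.O depth 4

X winning at [X.X/O.X/O.O]: True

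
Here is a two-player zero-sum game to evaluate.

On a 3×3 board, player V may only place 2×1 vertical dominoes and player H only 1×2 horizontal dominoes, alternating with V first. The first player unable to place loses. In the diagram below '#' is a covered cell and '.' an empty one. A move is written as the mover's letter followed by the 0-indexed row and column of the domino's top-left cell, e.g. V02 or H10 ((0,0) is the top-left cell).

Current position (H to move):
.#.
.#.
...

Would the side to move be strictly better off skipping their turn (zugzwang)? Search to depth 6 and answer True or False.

ply 1, H at .#./.#./... | H20=-1→.#./.#./##.*; H21=-1→.#./.#./.##
ply 2, V at .#./.#./##. | V00=+1→##./##./##.*; V02=+1→.##/.##/##.; V12=+1→.#./.##/###
ply 3: ##./##./##. is terminal -1 (H); from .#./.#./... depth 6
suppose H passes — search the same position with V to move:
pass> ply 1, V at .#./.#./... | V00=+1→##./##./...*; V02=+1→.##/.##/...; V10=+1→.#./##./#..; V12=+1→.#./.##/..#
pass> ply 2, H at ##./##./... | H20=-1→##./##./##.*; H21=-1→##./##./.##
pass> ply 3, V at ##./##./##. | V02=+1→###/###/##.*; V12=+1→##./###/###
pass> ply 4: ###/###/##. is terminal -1 (H); from .#./.#./... depth 6
for H: play -1, pass -1

zugzwang(.#./.#./..., H) = False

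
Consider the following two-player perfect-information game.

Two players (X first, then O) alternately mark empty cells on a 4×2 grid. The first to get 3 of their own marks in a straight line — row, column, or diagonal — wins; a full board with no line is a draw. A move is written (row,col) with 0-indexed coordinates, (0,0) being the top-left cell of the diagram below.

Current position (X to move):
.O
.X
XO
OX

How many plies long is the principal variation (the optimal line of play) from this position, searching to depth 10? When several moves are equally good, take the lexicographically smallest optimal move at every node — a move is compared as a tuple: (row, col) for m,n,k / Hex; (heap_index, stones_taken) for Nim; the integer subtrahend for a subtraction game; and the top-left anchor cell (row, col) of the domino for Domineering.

ply 1, X at .O/.X/XO/OX | (0,0)=+0→XO/.X/XO/OX*; (1,0)=+0→.O/XX/XO/OX
ply 2, O at XO/.X/XO/OX | (1,0)=+0→XO/OX/XO/OX*
ply 3: XO/OX/XO/OX is terminal +0 (X); from .O/.X/XO/OX depth 10

PV length from [.O/.X/XO/OX]: 2 plies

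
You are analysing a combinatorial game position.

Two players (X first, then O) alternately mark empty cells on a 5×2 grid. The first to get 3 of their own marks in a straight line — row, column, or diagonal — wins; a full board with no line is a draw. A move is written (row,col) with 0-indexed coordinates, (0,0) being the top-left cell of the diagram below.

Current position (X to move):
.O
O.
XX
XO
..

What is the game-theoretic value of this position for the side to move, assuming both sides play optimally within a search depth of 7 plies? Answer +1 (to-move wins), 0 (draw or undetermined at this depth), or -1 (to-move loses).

value(.O/O./XX/XO/.., X) = +1

[.O/O./XX/XO/..] X move#1: (0,0):+0/XO/O./XX/XO/.., (1,1):+0/.O/OX/XX/XO/.., (4,0):+1/.O/O./XX/XO/X.*, (4,1):+0/.O/O./XX/XO/.X
[.O/O./XX/XO/X.] end (terminal -1, O#2); searched .O/O./XX/XO/.. to 7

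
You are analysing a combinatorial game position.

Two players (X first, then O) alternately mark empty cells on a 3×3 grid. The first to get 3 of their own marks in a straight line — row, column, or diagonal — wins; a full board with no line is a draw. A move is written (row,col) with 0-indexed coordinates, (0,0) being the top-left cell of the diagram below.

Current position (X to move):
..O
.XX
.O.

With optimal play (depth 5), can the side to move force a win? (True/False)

X winning at [..O/.XX/.O.]: True

p1 X@[..O/.XX/.O.]: (0,0)[X.O/.XX/.O.]+1* (0,1)[.XO/.XX/.O.]+0 (1,0)[..O/XXX/.O.]+1 (2,0)[..O/.XX/XO.]+0 (2,2)[..O/.XX/.OX]+1
p2 O@[X.O/.XX/.O.]: (0,1)[XOO/.XX/.O.]-1* (1,0)[X.O/OXX/.O.]-1 (2,0)[X.O/.XX/OO.]-1 (2,2)[X.O/.XX/.OO]-1
p3 X@[XOO/.XX/.O.]: (1,0)[XOO/XXX/.O.]+1* (2,0)[XOO/.XX/XO.]+1 (2,2)[XOO/.XX/.OX]+1
p4 O@[XOO/XXX/.O.] terminal -1; root [..O/.XX/.O.] d5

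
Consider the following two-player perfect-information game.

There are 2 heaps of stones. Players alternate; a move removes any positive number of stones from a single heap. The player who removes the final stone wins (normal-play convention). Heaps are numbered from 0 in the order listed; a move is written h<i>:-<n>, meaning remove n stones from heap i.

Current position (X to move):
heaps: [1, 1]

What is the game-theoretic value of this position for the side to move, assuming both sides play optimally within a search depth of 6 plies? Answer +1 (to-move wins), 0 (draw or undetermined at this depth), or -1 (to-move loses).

value((1,1), X) = -1

p1 X@[(1,1)]: h0:-1[(0,1)]-1* h1:-1[(1,0)]-1
p2 O@[(0,1)]: h1:-1[(0,0)]+1*
p3 X@[(0,0)] terminal -1; root [(1,1)] d6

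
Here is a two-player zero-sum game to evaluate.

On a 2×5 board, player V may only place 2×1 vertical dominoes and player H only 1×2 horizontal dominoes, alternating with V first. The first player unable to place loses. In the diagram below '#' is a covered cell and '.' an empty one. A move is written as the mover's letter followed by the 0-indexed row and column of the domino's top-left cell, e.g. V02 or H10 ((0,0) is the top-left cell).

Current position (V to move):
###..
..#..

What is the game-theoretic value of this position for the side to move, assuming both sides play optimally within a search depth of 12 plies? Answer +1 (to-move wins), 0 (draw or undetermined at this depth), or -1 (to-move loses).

p1 V@[###../..#..]: V03[####./..##.]+1* V04[###.#/..#.#]+1
p2 H@[####./..##.]: H10[####./####.]-1*
p3 V@[####./####.]: V04[#####/#####]+1*
p4 H@[#####/#####] terminal -1; root [###../..#..] d12

value(###../..#.., V) = +1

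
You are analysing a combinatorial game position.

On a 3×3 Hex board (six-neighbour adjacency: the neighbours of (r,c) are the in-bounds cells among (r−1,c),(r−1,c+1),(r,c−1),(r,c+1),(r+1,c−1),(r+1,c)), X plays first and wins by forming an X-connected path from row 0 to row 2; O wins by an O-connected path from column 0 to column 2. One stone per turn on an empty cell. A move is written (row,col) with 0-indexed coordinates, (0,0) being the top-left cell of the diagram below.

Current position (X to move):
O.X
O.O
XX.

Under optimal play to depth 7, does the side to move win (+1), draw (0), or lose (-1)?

value(O.X/O.O/XX., X) = +1

p1 X@[O.X/O.O/XX.]: (0,1)[OXX/O.O/XX.]-1 (1,1)[O.X/OXO/XX.]+1* (2,2)[O.X/O.O/XXX]-1
p2 O@[O.X/OXO/XX.] terminal -1; root [O.X/O.O/XX.] d7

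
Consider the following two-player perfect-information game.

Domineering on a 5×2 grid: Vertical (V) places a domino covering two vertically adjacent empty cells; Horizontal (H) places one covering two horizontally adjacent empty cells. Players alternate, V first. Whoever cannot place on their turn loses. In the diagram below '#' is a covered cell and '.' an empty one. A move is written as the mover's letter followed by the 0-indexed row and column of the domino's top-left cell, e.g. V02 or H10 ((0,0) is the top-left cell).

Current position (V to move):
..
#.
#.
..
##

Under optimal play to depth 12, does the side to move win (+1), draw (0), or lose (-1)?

value(../#./#./../##, V) = -1

p1 V@[../#./#./../##]: V01[.#/##/#./../##]-1* V11[../##/##/../##]-1 V21[../#./##/.#/##]-1
p2 H@[.#/##/#./../##]: H30[.#/##/#./##/##]+1*
p3 V@[.#/##/#./##/##] terminal -1; root [../#./#./../##] d12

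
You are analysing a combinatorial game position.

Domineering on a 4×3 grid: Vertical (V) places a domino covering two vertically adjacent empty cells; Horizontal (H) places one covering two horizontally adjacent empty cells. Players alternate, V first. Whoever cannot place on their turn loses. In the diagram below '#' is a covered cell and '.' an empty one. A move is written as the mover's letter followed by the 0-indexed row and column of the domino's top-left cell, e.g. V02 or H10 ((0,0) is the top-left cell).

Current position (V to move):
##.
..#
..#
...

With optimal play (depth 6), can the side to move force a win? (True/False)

V winning at [##./..#/..#/...]: True

ply 1, V at ##./..#/..#/... | V10=+1→##./#.#/#.#/...*; V11=+1→##./.##/.##/...; V20=+1→##./..#/#.#/#..; V21=+1→##./..#/.##/.#.
ply 2, H at ##./#.#/#.#/... | H30=-1→##./#.#/#.#/##.*; H31=-1→##./#.#/#.#/.##
ply 3, V at ##./#.#/#.#/##. | V11=+1→##./###/###/##.*
ply 4: ##./###/###/##. is terminal -1 (H); from ##./..#/..#/... depth 6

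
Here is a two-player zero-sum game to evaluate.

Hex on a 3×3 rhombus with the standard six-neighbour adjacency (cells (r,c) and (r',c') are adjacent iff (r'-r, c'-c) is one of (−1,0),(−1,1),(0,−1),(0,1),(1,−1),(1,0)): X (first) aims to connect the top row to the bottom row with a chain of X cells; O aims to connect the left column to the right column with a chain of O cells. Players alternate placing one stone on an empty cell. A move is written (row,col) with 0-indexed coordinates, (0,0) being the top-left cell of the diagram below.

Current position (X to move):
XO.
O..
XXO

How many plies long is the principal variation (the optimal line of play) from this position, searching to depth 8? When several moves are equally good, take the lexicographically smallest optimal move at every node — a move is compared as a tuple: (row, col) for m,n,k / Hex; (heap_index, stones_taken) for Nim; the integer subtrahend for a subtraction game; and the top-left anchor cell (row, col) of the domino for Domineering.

PV length from [XO./O../XXO]: 3 plies

ply 1, X at XO./O../XXO | (0,2)=+1→XOX/O../XXO*; (1,1)=-1→XO./OX./XXO; (1,2)=-1→XO./O.X/XXO
ply 2, O at XOX/O../XXO | (1,1)=-1→XOX/OO./XXO*; (1,2)=-1→XOX/O.O/XXO
ply 3, X at XOX/OO./XXO | (1,2)=+1→XOX/OOX/XXO*
ply 4: XOX/OOX/XXO is terminal -1 (O); from XO./O../XXO depth 8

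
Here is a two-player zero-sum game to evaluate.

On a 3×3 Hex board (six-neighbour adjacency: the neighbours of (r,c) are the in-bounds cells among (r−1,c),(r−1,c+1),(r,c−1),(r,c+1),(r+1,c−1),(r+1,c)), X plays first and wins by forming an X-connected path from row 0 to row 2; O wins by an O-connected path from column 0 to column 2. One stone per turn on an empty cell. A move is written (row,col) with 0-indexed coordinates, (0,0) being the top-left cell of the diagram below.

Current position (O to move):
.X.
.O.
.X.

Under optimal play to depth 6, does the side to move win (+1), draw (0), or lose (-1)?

[.X./.O./.X.] O move#1: (0,0):+1/OX./.O./.X.*, (0,2):+1/.XO/.O./.X., (1,0):+1/.X./OO./.X., (1,2):+1/.X./.OO/.X., (2,0):+1/.X./.O./OX., (2,2):+1/.X./.O./.XO
[OX./.O./.X.] X move#2: (0,2):-1/OXX/.O./.X.*, (1,0):-1/OX./XO./.X., (1,2):-1/OX./.OX/.X., (2,0):-1/OX./.O./XX., (2,2):-1/OX./.O./.XX
[OXX/.O./.X.] O move#3: (1,0):-1/OXX/OO./.X., (1,2):+1/OXX/.OO/.X.*, (2,0):-1/OXX/.O./OX., (2,2):-1/OXX/.O./.XO
[OXX/.OO/.X.] X move#4: (1,0):-1/OXX/XOO/.X.*, (2,0):-1/OXX/.OO/XX., (2,2):-1/OXX/.OO/.XX
[OXX/XOO/.X.] O move#5: (2,0):+1/OXX/XOO/OX.*, (2,2):-1/OXX/XOO/.XO
[OXX/XOO/OX.] end (terminal -1, X#6); searched .X./.O./.X. to 6

value(.X./.O./.X., O) = +1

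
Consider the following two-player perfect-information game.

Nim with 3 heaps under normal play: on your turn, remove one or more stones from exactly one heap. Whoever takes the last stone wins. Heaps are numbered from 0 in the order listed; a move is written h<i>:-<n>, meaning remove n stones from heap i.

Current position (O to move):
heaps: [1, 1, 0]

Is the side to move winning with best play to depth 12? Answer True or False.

O winning at [(1,1,0)]: False

ply 1, O at (1,1,0) | h0:-1=-1→(0,1,0)*; h1:-1=-1→(1,0,0)
ply 2, X at (0,1,0) | h1:-1=+1→(0,0,0)*
ply 3: (0,0,0) is terminal -1 (O); from (1,1,0) depth 12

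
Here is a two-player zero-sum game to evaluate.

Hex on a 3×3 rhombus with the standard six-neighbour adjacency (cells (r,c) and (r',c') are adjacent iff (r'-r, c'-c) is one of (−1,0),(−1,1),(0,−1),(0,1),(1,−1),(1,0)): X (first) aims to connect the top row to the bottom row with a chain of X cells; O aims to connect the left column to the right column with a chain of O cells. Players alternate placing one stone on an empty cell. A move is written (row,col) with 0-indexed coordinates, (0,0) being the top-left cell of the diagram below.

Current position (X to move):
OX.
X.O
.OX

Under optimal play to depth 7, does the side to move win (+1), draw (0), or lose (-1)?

p1 X@[OX./X.O/.OX]: (0,2)[OXX/X.O/.OX]-1 (1,1)[OX./XXO/.OX]-1 (2,0)[OX./X.O/XOX]+1*
p2 O@[OX./X.O/XOX] terminal -1; root [OX./X.O/.OX] d7

value(OX./X.O/.OX, X) = +1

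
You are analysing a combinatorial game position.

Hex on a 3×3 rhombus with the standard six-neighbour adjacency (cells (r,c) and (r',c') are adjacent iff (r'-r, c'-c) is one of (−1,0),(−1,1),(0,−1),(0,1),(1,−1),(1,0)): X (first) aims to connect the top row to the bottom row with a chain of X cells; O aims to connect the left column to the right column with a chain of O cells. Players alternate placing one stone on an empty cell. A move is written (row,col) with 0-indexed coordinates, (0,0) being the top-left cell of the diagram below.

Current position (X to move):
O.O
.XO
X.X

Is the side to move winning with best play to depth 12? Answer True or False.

X winning at [O.O/.XO/X.X]: True

p1 X@[O.O/.XO/X.X]: (0,1)[OXO/.XO/X.X]+1* (1,0)[O.O/XXO/X.X]-1 (2,1)[O.O/.XO/XXX]-1
p2 O@[OXO/.XO/X.X] terminal -1; root [O.O/.XO/X.X] d12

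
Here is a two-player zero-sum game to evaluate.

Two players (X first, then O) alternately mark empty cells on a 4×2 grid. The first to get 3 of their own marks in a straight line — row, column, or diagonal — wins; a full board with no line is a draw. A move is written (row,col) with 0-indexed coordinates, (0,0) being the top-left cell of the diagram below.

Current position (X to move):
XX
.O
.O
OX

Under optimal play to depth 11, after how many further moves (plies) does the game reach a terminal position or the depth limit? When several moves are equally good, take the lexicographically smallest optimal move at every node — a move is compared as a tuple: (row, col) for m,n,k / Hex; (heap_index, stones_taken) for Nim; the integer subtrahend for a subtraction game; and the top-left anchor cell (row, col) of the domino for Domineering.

PV length from [XX/.O/.O/OX]: 2 plies

ply 1, X at XX/.O/.O/OX | (1,0)=+0→XX/XO/.O/OX*; (2,0)=+0→XX/.O/XO/OX
ply 2, O at XX/XO/.O/OX | (2,0)=+0→XX/XO/OO/OX*
ply 3: XX/XO/OO/OX is terminal +0 (X); from XX/.O/.O/OX depth 11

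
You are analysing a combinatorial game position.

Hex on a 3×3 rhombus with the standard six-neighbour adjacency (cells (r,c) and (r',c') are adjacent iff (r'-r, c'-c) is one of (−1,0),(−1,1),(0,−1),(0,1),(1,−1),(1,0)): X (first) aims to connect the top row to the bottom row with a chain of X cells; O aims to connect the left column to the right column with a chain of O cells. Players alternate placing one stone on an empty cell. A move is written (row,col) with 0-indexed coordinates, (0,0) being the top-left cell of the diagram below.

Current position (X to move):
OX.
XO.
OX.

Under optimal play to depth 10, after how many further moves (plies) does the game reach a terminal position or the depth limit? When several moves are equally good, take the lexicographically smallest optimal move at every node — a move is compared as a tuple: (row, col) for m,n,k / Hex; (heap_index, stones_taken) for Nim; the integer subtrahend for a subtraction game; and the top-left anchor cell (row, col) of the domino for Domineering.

PV length from [OX./XO./OX.]: 2 plies

[OX./XO./OX.] X move#1: (0,2):-1/OXX/XO./OX.*, (1,2):-1/OX./XOX/OX., (2,2):-1/OX./XO./OXX
[OXX/XO./OX.] O move#2: (1,2):+1/OXX/XOO/OX.*, (2,2):-1/OXX/XO./OXO
[OXX/XOO/OX.] end (terminal -1, X#3); searched OX./XO./OX. to 10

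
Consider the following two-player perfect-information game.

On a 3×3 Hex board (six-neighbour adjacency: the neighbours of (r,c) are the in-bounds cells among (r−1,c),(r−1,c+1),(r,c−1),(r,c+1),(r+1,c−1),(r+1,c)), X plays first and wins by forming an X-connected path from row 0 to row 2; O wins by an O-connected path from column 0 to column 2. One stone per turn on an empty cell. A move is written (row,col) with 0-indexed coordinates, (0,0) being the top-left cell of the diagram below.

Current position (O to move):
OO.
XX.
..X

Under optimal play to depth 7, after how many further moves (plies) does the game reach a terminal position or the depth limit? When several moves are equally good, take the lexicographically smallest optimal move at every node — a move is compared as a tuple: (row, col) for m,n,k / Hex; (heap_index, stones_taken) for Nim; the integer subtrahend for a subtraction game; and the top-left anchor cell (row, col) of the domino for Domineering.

p1 O@[OO./XX./..X]: (0,2)[OOO/XX./..X]+1* (1,2)[OO./XXO/..X]-1 (2,0)[OO./XX./O.X]-1 (2,1)[OO./XX./.OX]-1
p2 X@[OOO/XX./..X] terminal -1; root [OO./XX./..X] d7

PV length from [OO./XX./..X]: 1 ply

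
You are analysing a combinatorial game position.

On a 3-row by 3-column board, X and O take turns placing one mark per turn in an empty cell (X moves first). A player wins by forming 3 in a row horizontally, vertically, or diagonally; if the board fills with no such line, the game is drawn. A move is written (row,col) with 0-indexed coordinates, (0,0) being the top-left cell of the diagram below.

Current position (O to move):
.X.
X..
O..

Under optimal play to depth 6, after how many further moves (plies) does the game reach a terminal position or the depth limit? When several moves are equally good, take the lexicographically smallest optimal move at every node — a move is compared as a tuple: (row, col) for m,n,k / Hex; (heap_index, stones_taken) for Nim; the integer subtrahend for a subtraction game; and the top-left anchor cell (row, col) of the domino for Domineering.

PV length from [.X./X../O..]: 5 plies

p1 O@[.X./X../O..]: (0,0)[OX./X../O..]-1 (0,2)[.XO/X../O..]-1 (1,1)[.X./XO./O..]+0 (1,2)[.X./X.O/O..]+0 (2,1)[.X./X../OO.]-1 (2,2)[.X./X../O.O]+1*
p2 X@[.X./X../O.O]: (0,0)[XX./X../O.O]-1* (0,2)[.XX/X../O.O]-1 (1,1)[.X./XX./O.O]-1 (1,2)[.X./X.X/O.O]-1 (2,1)[.X./X../OXO]-1
p3 O@[XX./X../O.O]: (0,2)[XXO/X../O.O]+1* (1,1)[XX./XO./O.O]-1 (1,2)[XX./X.O/O.O]-1 (2,1)[XX./X../OOO]+1
p4 X@[XXO/X../O.O]: (1,1)[XXO/XX./O.O]-1* (1,2)[XXO/X.X/O.O]-1 (2,1)[XXO/X../OXO]-1
p5 O@[XXO/XX./O.O]: (1,2)[XXO/XXO/O.O]+1* (2,1)[XXO/XX./OOO]+1
p6 X@[XXO/XXO/O.O] terminal -1; root [.X./X../O..] d6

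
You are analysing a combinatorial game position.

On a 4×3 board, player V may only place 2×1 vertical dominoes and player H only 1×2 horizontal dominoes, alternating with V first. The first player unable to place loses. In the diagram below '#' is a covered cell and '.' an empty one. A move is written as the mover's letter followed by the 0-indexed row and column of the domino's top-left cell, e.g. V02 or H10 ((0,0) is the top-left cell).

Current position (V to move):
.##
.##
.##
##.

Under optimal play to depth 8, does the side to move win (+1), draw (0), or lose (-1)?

[.##/.##/.##/##.] V move#1: V00:+1/###/###/.##/##.*, V10:+1/.##/###/###/##.
[###/###/.##/##.] end (terminal -1, H#2); searched .##/.##/.##/##. to 8

value(.##/.##/.##/##., V) = +1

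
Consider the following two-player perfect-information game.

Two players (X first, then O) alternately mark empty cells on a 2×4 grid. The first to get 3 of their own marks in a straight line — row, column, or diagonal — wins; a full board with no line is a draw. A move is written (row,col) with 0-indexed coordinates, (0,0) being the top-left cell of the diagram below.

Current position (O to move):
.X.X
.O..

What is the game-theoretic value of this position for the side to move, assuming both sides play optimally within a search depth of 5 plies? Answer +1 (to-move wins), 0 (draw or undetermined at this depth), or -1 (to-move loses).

value(.X.X/.O.., O) = 0

[.X.X/.O..] O move#1: (0,0):-1/OX.X/.O.., (0,2):+0/.XOX/.O..*, (1,0):-1/.X.X/OO.., (1,2):-1/.X.X/.OO., (1,3):-1/.X.X/.O.O
[.XOX/.O..] X move#2: (0,0):-1/XXOX/.O.., (1,0):+0/.XOX/XO..*, (1,2):+0/.XOX/.OX., (1,3):+0/.XOX/.O.X
[.XOX/XO..] O move#3: (0,0):+0/OXOX/XO..*, (1,2):+0/.XOX/XOO., (1,3):+0/.XOX/XO.O
[OXOX/XO..] X move#4: (1,2):+0/OXOX/XOX.*, (1,3):+0/OXOX/XO.X
[OXOX/XOX.] O move#5: (1,3):+0/OXOX/XOXO*
[OXOX/XOXO] end (terminal +0, X#6); searched .X.X/.O.. to 5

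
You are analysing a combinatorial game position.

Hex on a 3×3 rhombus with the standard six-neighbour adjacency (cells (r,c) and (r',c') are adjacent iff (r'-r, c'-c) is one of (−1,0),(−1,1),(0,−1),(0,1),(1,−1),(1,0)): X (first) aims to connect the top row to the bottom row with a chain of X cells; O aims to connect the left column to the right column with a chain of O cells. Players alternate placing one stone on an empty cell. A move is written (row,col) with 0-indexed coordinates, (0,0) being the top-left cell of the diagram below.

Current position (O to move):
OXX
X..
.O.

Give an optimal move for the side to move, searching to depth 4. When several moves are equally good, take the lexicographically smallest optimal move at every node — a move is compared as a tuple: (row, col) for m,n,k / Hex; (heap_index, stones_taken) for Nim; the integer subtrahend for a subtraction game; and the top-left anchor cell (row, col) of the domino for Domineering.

O's best at [OXX/X../.O.]: (2,0)

p1 O@[OXX/X../.O.]: (1,1)[OXX/XO./.O.]-1 (1,2)[OXX/X.O/.O.]-1 (2,0)[OXX/X../OO.]+1* (2,2)[OXX/X../.OO]-1
p2 X@[OXX/X../OO.]: (1,1)[OXX/XX./OO.]-1* (1,2)[OXX/X.X/OO.]-1 (2,2)[OXX/X../OOX]-1
p3 O@[OXX/XX./OO.]: (1,2)[OXX/XXO/OO.]+1* (2,2)[OXX/XX./OOO]+1
p4 X@[OXX/XXO/OO.] terminal -1; root [OXX/X../.O.] d4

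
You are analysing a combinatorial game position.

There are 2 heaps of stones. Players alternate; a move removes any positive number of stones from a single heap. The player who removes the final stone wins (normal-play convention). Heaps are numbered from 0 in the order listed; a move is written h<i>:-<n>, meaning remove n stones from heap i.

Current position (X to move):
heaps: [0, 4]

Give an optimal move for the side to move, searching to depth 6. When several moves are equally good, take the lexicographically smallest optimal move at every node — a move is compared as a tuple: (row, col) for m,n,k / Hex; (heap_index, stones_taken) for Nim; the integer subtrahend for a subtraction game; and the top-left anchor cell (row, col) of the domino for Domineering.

[(0,4)] X move#1: h1:-1:-1/(0,3), h1:-2:-1/(0,2), h1:-3:-1/(0,1), h1:-4:+1/(0,0)*
[(0,0)] end (terminal -1, O#2); searched (0,4) to 6

X's best at [(0,4)]: h1:-4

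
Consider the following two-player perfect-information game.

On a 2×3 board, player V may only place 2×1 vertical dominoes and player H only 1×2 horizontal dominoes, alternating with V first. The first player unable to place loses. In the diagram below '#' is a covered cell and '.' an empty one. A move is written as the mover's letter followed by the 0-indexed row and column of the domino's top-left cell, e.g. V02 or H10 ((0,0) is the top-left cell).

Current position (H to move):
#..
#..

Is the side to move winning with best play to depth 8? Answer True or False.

ply 1, H at #../#.. | H01=+1→###/#..*; H11=+1→#../###
ply 2: ###/#.. is terminal -1 (V); from #../#.. depth 8

H winning at [#../#..]: True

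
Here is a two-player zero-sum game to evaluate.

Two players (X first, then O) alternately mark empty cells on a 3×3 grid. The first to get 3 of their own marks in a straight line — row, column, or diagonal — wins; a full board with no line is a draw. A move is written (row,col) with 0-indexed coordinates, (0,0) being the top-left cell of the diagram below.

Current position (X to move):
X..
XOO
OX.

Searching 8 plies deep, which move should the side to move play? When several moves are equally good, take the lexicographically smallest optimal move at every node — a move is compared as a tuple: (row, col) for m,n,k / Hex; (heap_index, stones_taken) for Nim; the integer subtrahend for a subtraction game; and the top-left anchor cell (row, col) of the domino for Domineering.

ply 1, X at X../XOO/OX. | (0,1)=-1→XX./XOO/OX.; (0,2)=+0→X.X/XOO/OX.*; (2,2)=-1→X../XOO/OXX
ply 2, O at X.X/XOO/OX. | (0,1)=+0→XOX/XOO/OX.*; (2,2)=-1→X.X/XOO/OXO
ply 3, X at XOX/XOO/OX. | (2,2)=+0→XOX/XOO/OXX*
ply 4: XOX/XOO/OXX is terminal +0 (O); from X../XOO/OX. depth 8

X's best at [X../XOO/OX.]: (0,2)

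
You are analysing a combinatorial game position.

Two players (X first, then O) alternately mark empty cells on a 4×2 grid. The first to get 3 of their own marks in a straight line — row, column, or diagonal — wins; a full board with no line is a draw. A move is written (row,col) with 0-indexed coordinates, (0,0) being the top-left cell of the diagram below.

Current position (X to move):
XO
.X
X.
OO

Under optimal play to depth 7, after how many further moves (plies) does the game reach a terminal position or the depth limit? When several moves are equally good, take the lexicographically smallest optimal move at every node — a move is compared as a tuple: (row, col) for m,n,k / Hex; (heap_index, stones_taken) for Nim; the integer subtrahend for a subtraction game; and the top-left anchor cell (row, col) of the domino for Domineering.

ply 1, X at XO/.X/X./OO | (1,0)=+1→XO/XX/X./OO*; (2,1)=+0→XO/.X/XX/OO
ply 2: XO/XX/X./OO is terminal -1 (O); from XO/.X/X./OO depth 7

PV length from [XO/.X/X./OO]: 1 ply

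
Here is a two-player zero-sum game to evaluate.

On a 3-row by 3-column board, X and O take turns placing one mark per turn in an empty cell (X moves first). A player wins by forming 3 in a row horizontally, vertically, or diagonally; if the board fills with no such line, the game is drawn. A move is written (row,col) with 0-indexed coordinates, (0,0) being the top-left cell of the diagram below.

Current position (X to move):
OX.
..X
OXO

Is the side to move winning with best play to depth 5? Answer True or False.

X winning at [OX./..X/OXO]: True

ply 1, X at OX./..X/OXO | (0,2)=-1→OXX/..X/OXO; (1,0)=-1→OX./X.X/OXO; (1,1)=+1→OX./.XX/OXO*
ply 2: OX./.XX/OXO is terminal -1 (O); from OX./..X/OXO depth 5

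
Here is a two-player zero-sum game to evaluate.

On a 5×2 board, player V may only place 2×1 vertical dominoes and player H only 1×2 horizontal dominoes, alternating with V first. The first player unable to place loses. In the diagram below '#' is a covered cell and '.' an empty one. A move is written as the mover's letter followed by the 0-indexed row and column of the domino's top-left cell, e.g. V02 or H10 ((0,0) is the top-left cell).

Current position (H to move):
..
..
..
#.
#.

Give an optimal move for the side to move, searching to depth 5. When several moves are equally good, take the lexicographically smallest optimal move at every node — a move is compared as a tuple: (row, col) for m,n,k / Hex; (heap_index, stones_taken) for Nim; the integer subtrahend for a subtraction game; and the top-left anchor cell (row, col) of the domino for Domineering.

H's best at [../../../#./#.]: H10

[../../../#./#.] H move#1: H00:-1/##/../../#./#., H10:+1/../##/../#./#.*, H20:-1/../../##/#./#.
[../##/../#./#.] V move#2: V21:-1/../##/.#/##/#.*, V31:-1/../##/../##/##
[../##/.#/##/#.] H move#3: H00:+1/##/##/.#/##/#.*
[##/##/.#/##/#.] end (terminal -1, V#4); searched ../../../#./#. to 5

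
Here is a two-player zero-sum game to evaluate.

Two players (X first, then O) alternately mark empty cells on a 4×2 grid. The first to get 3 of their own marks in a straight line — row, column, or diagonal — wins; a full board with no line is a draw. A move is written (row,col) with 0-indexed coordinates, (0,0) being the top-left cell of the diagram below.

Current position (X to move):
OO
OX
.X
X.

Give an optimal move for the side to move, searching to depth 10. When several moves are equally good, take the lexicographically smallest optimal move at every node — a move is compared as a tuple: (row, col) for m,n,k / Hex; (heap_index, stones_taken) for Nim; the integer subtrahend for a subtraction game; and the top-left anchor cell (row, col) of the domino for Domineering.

X's best at [OO/OX/.X/X.]: (3,1)

ply 1, X at OO/OX/.X/X. | (2,0)=+0→OO/OX/XX/X.; (3,1)=+1→OO/OX/.X/XX*
ply 2: OO/OX/.X/XX is terminal -1 (O); from OO/OX/.X/X. depth 10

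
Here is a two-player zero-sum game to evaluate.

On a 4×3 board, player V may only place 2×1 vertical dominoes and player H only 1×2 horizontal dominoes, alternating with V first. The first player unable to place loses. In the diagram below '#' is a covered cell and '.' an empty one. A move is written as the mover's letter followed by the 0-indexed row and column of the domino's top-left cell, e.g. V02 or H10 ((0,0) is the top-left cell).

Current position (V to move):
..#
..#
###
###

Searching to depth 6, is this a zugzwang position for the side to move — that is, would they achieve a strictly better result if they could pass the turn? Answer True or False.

zugzwang(..#/..#/###/###, V) = False

ply 1, V at ..#/..#/###/### | V00=+1→#.#/#.#/###/###*; V01=+1→.##/.##/###/###
ply 2: #.#/#.#/###/### is terminal -1 (H); from ..#/..#/###/### depth 6
if V skipped the turn, H would face:
~ ply 1, H at ..#/..#/###/### | H00=+1→###/..#/###/###*; H10=+1→..#/###/###/###
~ ply 2: ###/..#/###/### is terminal -1 (V); from ..#/..#/###/### depth 6
compare (V): move=+1 vs pass=-1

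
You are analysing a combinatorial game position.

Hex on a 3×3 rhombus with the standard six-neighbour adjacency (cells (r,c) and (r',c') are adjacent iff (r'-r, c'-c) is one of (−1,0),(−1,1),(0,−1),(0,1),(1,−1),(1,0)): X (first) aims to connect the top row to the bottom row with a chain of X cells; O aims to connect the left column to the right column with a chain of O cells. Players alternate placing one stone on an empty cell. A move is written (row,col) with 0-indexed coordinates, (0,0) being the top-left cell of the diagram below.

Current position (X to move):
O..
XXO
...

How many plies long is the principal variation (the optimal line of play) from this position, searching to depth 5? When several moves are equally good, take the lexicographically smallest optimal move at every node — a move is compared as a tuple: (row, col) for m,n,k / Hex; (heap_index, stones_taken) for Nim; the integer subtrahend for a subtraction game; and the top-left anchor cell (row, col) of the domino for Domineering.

ply 1, X at O../XXO/... | (0,1)=+1→OX./XXO/...*; (0,2)=+1→O.X/XXO/...; (2,0)=+1→O../XXO/X..; (2,1)=+1→O../XXO/.X.; (2,2)=+1→O../XXO/..X
ply 2, O at OX./XXO/... | (0,2)=-1→OXO/XXO/...*; (2,0)=-1→OX./XXO/O..; (2,1)=-1→OX./XXO/.O.; (2,2)=-1→OX./XXO/..O
ply 3, X at OXO/XXO/... | (2,0)=+1→OXO/XXO/X..*; (2,1)=+1→OXO/XXO/.X.; (2,2)=+1→OXO/XXO/..X
ply 4: OXO/XXO/X.. is terminal -1 (O); from O../XXO/... depth 5

PV length from [O../XXO/...]: 3 plies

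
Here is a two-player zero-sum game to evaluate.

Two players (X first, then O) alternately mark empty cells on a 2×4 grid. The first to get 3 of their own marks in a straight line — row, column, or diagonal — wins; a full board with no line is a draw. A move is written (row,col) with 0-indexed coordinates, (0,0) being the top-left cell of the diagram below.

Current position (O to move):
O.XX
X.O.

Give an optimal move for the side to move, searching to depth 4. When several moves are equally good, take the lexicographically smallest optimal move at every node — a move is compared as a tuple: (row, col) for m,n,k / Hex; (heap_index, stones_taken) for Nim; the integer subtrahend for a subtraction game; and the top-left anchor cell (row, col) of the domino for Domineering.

O's best at [O.XX/X.O.]: (0,1)

ply 1, O at O.XX/X.O. | (0,1)=+0→OOXX/X.O.*; (1,1)=-1→O.XX/XOO.; (1,3)=-1→O.XX/X.OO
ply 2, X at OOXX/X.O. | (1,1)=+0→OOXX/XXO.*; (1,3)=+0→OOXX/X.OX
ply 3, O at OOXX/XXO. | (1,3)=+0→OOXX/XXOO*
ply 4: OOXX/XXOO is terminal +0 (X); from O.XX/X.O. depth 4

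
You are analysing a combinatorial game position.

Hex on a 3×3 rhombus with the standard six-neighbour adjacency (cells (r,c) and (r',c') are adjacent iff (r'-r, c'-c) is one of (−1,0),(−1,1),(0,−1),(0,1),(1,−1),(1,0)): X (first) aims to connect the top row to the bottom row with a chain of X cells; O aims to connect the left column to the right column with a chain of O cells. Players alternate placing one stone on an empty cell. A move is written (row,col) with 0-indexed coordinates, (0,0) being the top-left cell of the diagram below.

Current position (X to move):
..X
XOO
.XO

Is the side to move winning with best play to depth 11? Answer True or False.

X winning at [..X/XOO/.XO]: True

[..X/XOO/.XO] X move#1: (0,0):-1/X.X/XOO/.XO, (0,1):-1/.XX/XOO/.XO, (2,0):+1/..X/XOO/XXO*
[..X/XOO/XXO] O move#2: (0,0):-1/O.X/XOO/XXO*, (0,1):-1/.OX/XOO/XXO
[O.X/XOO/XXO] X move#3: (0,1):+1/OXX/XOO/XXO*
[OXX/XOO/XXO] end (terminal -1, O#4); searched ..X/XOO/.XO to 11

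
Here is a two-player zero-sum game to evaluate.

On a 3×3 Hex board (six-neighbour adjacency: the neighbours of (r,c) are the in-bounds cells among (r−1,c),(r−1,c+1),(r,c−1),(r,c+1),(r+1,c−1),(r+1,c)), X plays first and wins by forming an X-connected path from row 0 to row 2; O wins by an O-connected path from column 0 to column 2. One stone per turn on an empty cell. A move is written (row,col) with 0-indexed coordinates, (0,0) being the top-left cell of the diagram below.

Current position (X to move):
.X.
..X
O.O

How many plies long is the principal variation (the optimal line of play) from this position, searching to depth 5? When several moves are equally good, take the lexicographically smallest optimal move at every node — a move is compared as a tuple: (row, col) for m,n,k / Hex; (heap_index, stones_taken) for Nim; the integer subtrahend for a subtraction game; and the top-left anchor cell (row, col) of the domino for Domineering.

ply 1, X at .X./..X/O.O | (0,0)=-1→XX./..X/O.O; (0,2)=-1→.XX/..X/O.O; (1,0)=-1→.X./X.X/O.O; (1,1)=-1→.X./.XX/O.O; (2,1)=+1→.X./..X/OXO*
ply 2, O at .X./..X/OXO | (0,0)=-1→OX./..X/OXO*; (0,2)=-1→.XO/..X/OXO; (1,0)=-1→.X./O.X/OXO; (1,1)=-1→.X./.OX/OXO
ply 3, X at OX./..X/OXO | (0,2)=+1→OXX/..X/OXO*; (1,0)=+1→OX./X.X/OXO; (1,1)=+1→OX./.XX/OXO
ply 4: OXX/..X/OXO is terminal -1 (O); from .X./..X/O.O depth 5

PV length from [.X./..X/O.O]: 3 plies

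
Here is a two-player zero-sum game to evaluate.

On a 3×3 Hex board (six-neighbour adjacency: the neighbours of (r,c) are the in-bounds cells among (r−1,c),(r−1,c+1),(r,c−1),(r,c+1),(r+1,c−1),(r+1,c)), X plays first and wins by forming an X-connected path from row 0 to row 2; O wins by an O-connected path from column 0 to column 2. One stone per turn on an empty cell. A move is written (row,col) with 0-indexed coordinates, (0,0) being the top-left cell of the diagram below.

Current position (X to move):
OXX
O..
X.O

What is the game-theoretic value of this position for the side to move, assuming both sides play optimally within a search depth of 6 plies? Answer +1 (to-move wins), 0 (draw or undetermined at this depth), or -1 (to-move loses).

value(OXX/O../X.O, X) = +1

p1 X@[OXX/O../X.O]: (1,1)[OXX/OX./X.O]+1* (1,2)[OXX/O.X/X.O]+1 (2,1)[OXX/O../XXO]+1
p2 O@[OXX/OX./X.O] terminal -1; root [OXX/O../X.O] d6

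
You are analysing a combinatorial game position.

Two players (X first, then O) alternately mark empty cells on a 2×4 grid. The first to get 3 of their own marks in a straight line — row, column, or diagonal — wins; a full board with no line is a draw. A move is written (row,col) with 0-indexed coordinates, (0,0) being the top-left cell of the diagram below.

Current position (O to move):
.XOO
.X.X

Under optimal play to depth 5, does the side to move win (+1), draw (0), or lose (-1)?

ply 1, O at .XOO/.X.X | (0,0)=-1→OXOO/.X.X; (1,0)=-1→.XOO/OX.X; (1,2)=+0→.XOO/.XOX*
ply 2, X at .XOO/.XOX | (0,0)=+0→XXOO/.XOX*; (1,0)=+0→.XOO/XXOX
ply 3, O at XXOO/.XOX | (1,0)=+0→XXOO/OXOX*
ply 4: XXOO/OXOX is terminal +0 (X); from .XOO/.X.X depth 5

value(.XOO/.X.X, O) = 0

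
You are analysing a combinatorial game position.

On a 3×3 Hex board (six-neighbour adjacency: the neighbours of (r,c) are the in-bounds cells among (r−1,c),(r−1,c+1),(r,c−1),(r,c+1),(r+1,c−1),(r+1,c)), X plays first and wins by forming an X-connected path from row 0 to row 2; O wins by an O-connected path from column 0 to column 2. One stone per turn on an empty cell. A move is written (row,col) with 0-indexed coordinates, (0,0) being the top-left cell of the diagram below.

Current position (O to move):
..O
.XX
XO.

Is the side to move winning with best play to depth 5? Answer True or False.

ply 1, O at ..O/.XX/XO. | (0,0)=-1→O.O/.XX/XO.; (0,1)=+1→.OO/.XX/XO.*; (1,0)=-1→..O/OXX/XO.; (2,2)=-1→..O/.XX/XOO
ply 2, X at .OO/.XX/XO. | (0,0)=-1→XOO/.XX/XO.*; (1,0)=-1→.OO/XXX/XO.; (2,2)=-1→.OO/.XX/XOX
ply 3, O at XOO/.XX/XO. | (1,0)=+1→XOO/OXX/XO.*; (2,2)=-1→XOO/.XX/XOO
ply 4: XOO/OXX/XO. is terminal -1 (X); from ..O/.XX/XO. depth 5

O winning at [..O/.XX/XO.]: True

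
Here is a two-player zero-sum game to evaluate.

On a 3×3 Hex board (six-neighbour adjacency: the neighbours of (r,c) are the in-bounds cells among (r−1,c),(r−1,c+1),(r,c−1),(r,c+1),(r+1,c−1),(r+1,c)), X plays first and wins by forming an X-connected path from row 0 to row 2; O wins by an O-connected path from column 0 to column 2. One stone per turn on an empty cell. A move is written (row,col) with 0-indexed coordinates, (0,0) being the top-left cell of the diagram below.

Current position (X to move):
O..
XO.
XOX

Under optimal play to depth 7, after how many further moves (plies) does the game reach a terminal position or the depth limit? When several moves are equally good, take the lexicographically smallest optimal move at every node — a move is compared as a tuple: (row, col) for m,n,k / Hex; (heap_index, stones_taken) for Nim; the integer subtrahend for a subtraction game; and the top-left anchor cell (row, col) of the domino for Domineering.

PV length from [O../XO./XOX]: 1 ply

ply 1, X at O../XO./XOX | (0,1)=+1→OX./XO./XOX*; (0,2)=+1→O.X/XO./XOX; (1,2)=+1→O../XOX/XOX
ply 2: OX./XO./XOX is terminal -1 (O); from O../XO./XOX depth 7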